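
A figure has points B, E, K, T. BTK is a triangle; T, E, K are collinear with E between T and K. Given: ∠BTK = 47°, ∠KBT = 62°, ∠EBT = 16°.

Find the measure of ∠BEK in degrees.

∠BEK = 63°

1. ∠BTE = 47°  [E on ray TK]
2. ∠BET = 117°  [△BTE]
3. ∠BEK = 63°  [linear pair at E on TK]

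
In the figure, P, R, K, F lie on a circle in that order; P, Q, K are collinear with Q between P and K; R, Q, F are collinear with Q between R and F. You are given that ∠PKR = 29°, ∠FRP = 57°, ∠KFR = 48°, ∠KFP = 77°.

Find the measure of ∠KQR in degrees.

1. ∠PFR = 29°  [same arc PR]
2. ∠FKP = 57°  [same arc PF]
3. ∠FPK = 46°  [△PKF]
4. ∠FQP = 105°  [△PQF]
5. ∠KQR = 105°  [vertical angles at Q]

∠KQR = 105°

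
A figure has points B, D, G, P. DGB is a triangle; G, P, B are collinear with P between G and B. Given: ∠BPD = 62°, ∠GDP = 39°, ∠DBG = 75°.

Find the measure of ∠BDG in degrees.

1. ∠DPG = 118°  [linear pair at P on GB]
2. ∠DGP = 23°  [△DGP]
3. ∠BGD = 23°  [P on ray GB]
4. ∠BDG = 82°  [△DGB]

∠BDG = 82°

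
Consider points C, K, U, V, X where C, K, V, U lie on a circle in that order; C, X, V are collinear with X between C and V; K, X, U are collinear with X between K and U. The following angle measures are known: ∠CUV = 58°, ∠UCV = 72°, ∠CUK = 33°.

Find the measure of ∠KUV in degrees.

∠KUV = 25°

1. ∠CKV = 122°  [cyclic CKVU, opposite ∠K+∠U]
2. ∠CVK = 33°  [same arc CK]
3. ∠KCV = 25°  [△CKV]
4. ∠KUV = 25°  [same arc KV]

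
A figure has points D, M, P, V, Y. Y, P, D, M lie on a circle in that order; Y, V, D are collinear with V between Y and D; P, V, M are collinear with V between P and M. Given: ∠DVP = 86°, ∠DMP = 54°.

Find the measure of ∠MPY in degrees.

1. ∠PVY = 94°  [linear pair at V on YD]
2. ∠DYP = 54°  [same arc PD]
3. ∠MPY = 32°  [△YVP]

∠MPY = 32°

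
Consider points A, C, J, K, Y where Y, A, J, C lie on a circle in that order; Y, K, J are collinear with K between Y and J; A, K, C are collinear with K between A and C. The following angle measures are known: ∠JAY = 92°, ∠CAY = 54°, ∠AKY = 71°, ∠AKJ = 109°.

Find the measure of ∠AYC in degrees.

∠AYC = 93°

1. ∠JCY = 88°  [cyclic YAJC, opposite ∠A+∠C]
2. ∠CJY = 54°  [same arc YC]
3. ∠CKY = 109°  [vertical angles at K]
4. ∠CYJ = 38°  [△YJC]
5. ∠ACY = 33°  [△YKC]
6. ∠AYC = 93°  [△YAC]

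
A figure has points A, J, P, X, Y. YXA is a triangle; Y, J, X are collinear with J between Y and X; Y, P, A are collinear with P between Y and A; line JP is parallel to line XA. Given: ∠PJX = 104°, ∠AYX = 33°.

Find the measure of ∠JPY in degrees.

1. ∠PJY = 76°  [linear pair at J on YX]
2. ∠JYP = 33°  [J on YX, P on YA]
3. ∠JPY = 71°  [△YJP]

∠JPY = 71°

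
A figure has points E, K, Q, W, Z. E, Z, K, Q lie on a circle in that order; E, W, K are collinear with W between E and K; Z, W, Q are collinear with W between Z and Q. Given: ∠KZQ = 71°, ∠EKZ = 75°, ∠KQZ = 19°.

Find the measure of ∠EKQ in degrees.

1. ∠QKZ = 90°  [△ZKQ]
2. ∠EQZ = 75°  [same arc EZ]
3. ∠QEZ = 90°  [cyclic EZKQ, opposite ∠E+∠K]
4. ∠EZQ = 15°  [△EZQ]
5. ∠EKQ = 15°  [same arc EQ]

∠EKQ = 15°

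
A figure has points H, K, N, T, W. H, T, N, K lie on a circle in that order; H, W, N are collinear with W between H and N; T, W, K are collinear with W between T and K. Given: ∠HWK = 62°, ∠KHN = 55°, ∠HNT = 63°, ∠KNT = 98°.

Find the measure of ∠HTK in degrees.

∠HTK = 35°

1. ∠HKT = 63°  [△HWK]
2. ∠KHT = 82°  [cyclic HTNK, opposite ∠H+∠N]
3. ∠HTK = 35°  [△HTK]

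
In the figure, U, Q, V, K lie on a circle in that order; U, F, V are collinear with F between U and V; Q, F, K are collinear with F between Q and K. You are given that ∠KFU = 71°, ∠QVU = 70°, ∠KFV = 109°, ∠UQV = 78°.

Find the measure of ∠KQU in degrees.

∠KQU = 39°

1. ∠QUV = 32°  [△UQV]
2. ∠QFU = 109°  [vertical angles at F]
3. ∠KQU = 39°  [△UFQ]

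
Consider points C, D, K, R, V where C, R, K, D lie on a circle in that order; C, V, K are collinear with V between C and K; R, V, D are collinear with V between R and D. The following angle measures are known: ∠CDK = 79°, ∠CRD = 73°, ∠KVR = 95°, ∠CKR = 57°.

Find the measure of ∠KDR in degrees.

∠KDR = 22°

1. ∠CRK = 101°  [cyclic CRKD, opposite ∠R+∠D]
2. ∠KCR = 22°  [△CRK]
3. ∠KDR = 22°  [same arc RK]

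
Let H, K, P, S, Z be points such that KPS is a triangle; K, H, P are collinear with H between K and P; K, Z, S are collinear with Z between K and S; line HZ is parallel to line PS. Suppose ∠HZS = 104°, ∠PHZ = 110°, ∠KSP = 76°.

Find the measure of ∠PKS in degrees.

∠PKS = 34°

1. ∠HZK = 76°  [linear pair at Z on KS]
2. ∠KHZ = 70°  [linear pair at H on KP]
3. ∠HKZ = 34°  [△KHZ]
4. ∠PKS = 34°  [H on KP, Z on KS]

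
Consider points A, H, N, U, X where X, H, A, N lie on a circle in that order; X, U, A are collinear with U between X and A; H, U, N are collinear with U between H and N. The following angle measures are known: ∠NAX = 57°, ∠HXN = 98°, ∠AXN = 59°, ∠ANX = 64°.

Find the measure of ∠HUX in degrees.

1. ∠NHX = 57°  [same arc XN]
2. ∠HNX = 25°  [△XHN]
3. ∠AHN = 59°  [same arc AN]
4. ∠HAX = 25°  [same arc XH]
5. ∠AUH = 96°  [△HUA]
6. ∠HUX = 84°  [linear pair at U on XA]

∠HUX = 84°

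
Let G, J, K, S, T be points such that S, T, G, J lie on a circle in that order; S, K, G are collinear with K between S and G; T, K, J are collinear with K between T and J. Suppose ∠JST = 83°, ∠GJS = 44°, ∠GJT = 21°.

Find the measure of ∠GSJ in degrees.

1. ∠JGT = 97°  [cyclic STGJ, opposite ∠S+∠G]
2. ∠GTJ = 62°  [△TGJ]
3. ∠GSJ = 62°  [same arc GJ]

∠GSJ = 62°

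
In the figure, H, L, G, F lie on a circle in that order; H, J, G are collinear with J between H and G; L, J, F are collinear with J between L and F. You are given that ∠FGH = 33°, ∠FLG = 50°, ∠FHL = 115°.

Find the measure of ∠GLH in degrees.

1. ∠FHG = 50°  [same arc GF]
2. ∠GFH = 97°  [△HGF]
3. ∠GLH = 83°  [cyclic HLGF, opposite ∠L+∠F]

∠GLH = 83°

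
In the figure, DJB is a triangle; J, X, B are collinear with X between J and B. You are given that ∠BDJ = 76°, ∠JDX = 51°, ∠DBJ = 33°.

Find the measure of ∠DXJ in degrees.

∠DXJ = 58°

1. ∠BJD = 71°  [△DJB]
2. ∠DJX = 71°  [X on ray JB]
3. ∠DXJ = 58°  [△DJX]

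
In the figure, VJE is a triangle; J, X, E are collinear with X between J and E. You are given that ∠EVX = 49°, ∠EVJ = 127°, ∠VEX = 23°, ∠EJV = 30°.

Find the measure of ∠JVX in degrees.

1. ∠EXV = 108°  [△VXE]
2. ∠VJX = 30°  [X on ray JE]
3. ∠JXV = 72°  [linear pair at X on JE]
4. ∠JVX = 78°  [△VJX]

∠JVX = 78°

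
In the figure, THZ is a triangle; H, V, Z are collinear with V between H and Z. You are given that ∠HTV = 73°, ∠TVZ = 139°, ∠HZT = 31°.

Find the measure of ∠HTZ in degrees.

∠HTZ = 83°

1. ∠HVT = 41°  [linear pair at V on HZ]
2. ∠THV = 66°  [△THV]
3. ∠THZ = 66°  [V on ray HZ]
4. ∠HTZ = 83°  [△THZ]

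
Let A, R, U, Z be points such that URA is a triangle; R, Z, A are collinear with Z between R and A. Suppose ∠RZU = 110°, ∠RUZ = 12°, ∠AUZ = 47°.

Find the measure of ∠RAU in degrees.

1. ∠AZU = 70°  [linear pair at Z on RA]
2. ∠UAZ = 63°  [△UZA]
3. ∠RAU = 63°  [Z on ray AR]

∠RAU = 63°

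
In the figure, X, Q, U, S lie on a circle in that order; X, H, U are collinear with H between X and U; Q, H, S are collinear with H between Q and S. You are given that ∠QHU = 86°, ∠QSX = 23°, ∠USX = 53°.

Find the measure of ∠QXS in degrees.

1. ∠SHX = 86°  [vertical angles at H]
2. ∠SXU = 71°  [△XHS]
3. ∠SUX = 56°  [△XUS]
4. ∠SQX = 56°  [same arc XS]
5. ∠QXS = 101°  [△XQS]

∠QXS = 101°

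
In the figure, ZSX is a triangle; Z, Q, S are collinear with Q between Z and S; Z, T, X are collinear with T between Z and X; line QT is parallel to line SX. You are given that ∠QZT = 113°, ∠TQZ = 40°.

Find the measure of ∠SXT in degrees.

1. ∠QTZ = 27°  [△ZQT]
2. ∠QTX = 153°  [linear pair at T on ZX]
3. ∠SXT = 27°  [QT∥SX, co-interior at X–T]

∠SXT = 27°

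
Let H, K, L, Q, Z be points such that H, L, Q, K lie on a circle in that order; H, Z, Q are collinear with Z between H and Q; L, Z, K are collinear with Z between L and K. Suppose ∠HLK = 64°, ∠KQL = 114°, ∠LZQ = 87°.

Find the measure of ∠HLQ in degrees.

∠HLQ = 107°

1. ∠KHL = 66°  [cyclic HLQK, opposite ∠H+∠Q]
2. ∠HZL = 93°  [linear pair at Z on HQ]
3. ∠HKL = 50°  [△HLK]
4. ∠LHQ = 23°  [△HZL]
5. ∠HQL = 50°  [same arc HL]
6. ∠HLQ = 107°  [△HLQ]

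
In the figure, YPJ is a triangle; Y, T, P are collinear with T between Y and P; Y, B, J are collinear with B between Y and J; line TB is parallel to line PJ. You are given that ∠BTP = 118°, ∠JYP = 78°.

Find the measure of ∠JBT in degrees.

∠JBT = 140°

1. ∠BTY = 62°  [linear pair at T on YP]
2. ∠BYT = 78°  [T on YP, B on YJ]
3. ∠TBY = 40°  [△YTB]
4. ∠JBT = 140°  [linear pair at B on YJ]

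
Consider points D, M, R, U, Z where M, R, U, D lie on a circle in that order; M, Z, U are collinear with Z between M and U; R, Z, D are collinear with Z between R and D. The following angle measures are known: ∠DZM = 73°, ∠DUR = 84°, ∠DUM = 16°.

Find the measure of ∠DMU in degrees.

∠DMU = 39°

1. ∠DMR = 96°  [cyclic MRUD, opposite ∠M+∠U]
2. ∠DRM = 16°  [same arc MD]
3. ∠MDR = 68°  [△MRD]
4. ∠DMU = 39°  [△MZD]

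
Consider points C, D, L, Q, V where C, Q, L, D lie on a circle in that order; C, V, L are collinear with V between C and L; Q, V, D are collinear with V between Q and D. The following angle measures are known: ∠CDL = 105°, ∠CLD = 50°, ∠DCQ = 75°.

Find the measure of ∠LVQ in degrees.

∠LVQ = 100°

1. ∠DCL = 25°  [△CLD]
2. ∠CQD = 50°  [same arc CD]
3. ∠CDQ = 55°  [△CQD]
4. ∠DQL = 25°  [same arc LD]
5. ∠CLQ = 55°  [same arc CQ]
6. ∠LVQ = 100°  [△QVL]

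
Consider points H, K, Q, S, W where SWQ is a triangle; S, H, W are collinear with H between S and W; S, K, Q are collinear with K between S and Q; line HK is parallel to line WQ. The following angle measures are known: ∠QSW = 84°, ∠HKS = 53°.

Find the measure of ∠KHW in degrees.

∠KHW = 137°

1. ∠HSK = 84°  [H on SW, K on SQ]
2. ∠KHS = 43°  [△SHK]
3. ∠KHW = 137°  [linear pair at H on SW]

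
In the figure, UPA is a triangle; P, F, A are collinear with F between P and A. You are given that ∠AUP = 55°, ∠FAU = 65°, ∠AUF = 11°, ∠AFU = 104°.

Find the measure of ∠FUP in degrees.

1. ∠PAU = 65°  [F on ray AP]
2. ∠PFU = 76°  [linear pair at F on PA]
3. ∠APU = 60°  [△UPA]
4. ∠FPU = 60°  [F on ray PA]
5. ∠FUP = 44°  [△UPF]

∠FUP = 44°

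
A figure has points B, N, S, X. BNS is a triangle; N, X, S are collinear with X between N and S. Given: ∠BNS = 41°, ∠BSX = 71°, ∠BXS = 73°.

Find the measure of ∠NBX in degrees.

1. ∠BNX = 41°  [X on ray NS]
2. ∠BXN = 107°  [linear pair at X on NS]
3. ∠NBX = 32°  [△BNX]

∠NBX = 32°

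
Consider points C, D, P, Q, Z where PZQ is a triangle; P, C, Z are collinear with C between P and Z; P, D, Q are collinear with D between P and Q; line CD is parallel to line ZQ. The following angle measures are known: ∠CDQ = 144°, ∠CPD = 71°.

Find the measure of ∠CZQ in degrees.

1. ∠CDP = 36°  [linear pair at D on PQ]
2. ∠DCP = 73°  [△PCD]
3. ∠DCZ = 107°  [linear pair at C on PZ]
4. ∠CZQ = 73°  [CD∥ZQ, co-interior at Z–C]

∠CZQ = 73°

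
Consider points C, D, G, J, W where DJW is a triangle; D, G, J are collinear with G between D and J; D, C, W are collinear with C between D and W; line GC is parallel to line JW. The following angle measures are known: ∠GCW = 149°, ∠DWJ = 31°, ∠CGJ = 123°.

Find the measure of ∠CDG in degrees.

∠CDG = 92°

1. ∠DCG = 31°  [linear pair at C on DW]
2. ∠CGD = 57°  [linear pair at G on DJ]
3. ∠CDG = 92°  [△DGC]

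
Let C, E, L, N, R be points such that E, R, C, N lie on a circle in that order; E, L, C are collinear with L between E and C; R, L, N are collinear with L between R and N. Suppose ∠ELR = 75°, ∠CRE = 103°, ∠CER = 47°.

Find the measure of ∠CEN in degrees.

1. ∠CLN = 75°  [vertical angles at L]
2. ∠CNE = 77°  [cyclic ERCN, opposite ∠R+∠N]
3. ∠CNR = 47°  [same arc RC]
4. ∠ECN = 58°  [△CLN]
5. ∠CEN = 45°  [△ECN]

∠CEN = 45°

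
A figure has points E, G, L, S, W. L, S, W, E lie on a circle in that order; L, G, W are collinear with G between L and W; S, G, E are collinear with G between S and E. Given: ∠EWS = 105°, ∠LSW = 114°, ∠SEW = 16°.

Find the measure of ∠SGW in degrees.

1. ∠ESW = 59°  [△SWE]
2. ∠SLW = 16°  [same arc SW]
3. ∠LWS = 50°  [△LSW]
4. ∠SGW = 71°  [△SGW]

∠SGW = 71°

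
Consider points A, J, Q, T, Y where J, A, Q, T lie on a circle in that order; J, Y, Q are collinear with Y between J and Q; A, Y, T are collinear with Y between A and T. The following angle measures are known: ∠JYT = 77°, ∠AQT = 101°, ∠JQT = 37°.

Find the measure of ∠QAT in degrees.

1. ∠QYT = 103°  [linear pair at Y on JQ]
2. ∠ATQ = 40°  [△QYT]
3. ∠QAT = 39°  [△AQT]

∠QAT = 39°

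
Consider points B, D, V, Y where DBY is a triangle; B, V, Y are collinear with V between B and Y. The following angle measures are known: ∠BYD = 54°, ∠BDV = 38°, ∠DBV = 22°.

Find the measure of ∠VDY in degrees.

∠VDY = 66°

1. ∠DYV = 54°  [V on ray YB]
2. ∠BVD = 120°  [△DBV]
3. ∠DVY = 60°  [linear pair at V on BY]
4. ∠VDY = 66°  [△DVY]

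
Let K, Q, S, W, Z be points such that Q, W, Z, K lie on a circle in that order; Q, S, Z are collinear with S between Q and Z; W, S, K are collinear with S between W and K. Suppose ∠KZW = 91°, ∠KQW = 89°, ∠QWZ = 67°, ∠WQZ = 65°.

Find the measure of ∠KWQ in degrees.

1. ∠QZW = 48°  [△QWZ]
2. ∠QKW = 48°  [same arc QW]
3. ∠KWQ = 43°  [△QWK]

∠KWQ = 43°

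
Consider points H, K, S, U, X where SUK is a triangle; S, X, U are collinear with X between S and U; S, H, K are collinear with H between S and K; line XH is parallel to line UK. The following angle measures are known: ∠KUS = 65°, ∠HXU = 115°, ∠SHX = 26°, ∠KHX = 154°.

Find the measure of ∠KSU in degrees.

1. ∠HXS = 65°  [XH∥UK, corresponding at X]
2. ∠HSX = 89°  [△SXH]
3. ∠KSU = 89°  [X on SU, H on SK]

∠KSU = 89°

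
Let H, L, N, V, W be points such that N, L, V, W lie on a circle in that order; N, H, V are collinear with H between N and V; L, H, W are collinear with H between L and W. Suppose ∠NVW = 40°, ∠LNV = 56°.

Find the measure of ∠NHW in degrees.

∠NHW = 96°

1. ∠LWV = 56°  [same arc LV]
2. ∠VHW = 84°  [△VHW]
3. ∠NHW = 96°  [linear pair at H on NV]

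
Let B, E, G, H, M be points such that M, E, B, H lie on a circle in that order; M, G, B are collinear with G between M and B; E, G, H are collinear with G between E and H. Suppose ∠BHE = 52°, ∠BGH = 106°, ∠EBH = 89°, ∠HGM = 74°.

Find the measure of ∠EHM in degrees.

1. ∠BME = 52°  [same arc EB]
2. ∠EGM = 106°  [vertical angles at G]
3. ∠EMH = 91°  [cyclic MEBH, opposite ∠M+∠B]
4. ∠HEM = 22°  [△MGE]
5. ∠EHM = 67°  [△MEH]

∠EHM = 67°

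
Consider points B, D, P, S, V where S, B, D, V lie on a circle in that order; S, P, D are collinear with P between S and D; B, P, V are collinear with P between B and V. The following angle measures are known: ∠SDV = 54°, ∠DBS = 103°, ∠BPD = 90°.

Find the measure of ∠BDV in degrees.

1. ∠SBV = 54°  [same arc SV]
2. ∠DVS = 77°  [cyclic SBDV, opposite ∠B+∠V]
3. ∠BPS = 90°  [linear pair at P on SD]
4. ∠BSD = 36°  [△SPB]
5. ∠DSV = 49°  [△SDV]
6. ∠BVD = 36°  [same arc BD]
7. ∠DBV = 49°  [same arc DV]
8. ∠BDV = 95°  [△BDV]

∠BDV = 95°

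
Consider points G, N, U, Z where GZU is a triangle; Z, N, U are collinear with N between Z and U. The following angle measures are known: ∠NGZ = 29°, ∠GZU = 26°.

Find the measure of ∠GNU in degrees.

∠GNU = 55°

1. ∠GZN = 26°  [N on ray ZU]
2. ∠GNZ = 125°  [△GZN]
3. ∠GNU = 55°  [linear pair at N on ZU]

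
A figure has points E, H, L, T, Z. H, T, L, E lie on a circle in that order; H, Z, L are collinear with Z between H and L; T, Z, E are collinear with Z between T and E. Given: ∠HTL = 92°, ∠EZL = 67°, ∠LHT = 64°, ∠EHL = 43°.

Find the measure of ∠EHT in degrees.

1. ∠HZT = 67°  [vertical angles at Z]
2. ∠EZH = 113°  [linear pair at Z on HL]
3. ∠ETH = 49°  [△HZT]
4. ∠HET = 24°  [△HZE]
5. ∠EHT = 107°  [△HTE]

∠EHT = 107°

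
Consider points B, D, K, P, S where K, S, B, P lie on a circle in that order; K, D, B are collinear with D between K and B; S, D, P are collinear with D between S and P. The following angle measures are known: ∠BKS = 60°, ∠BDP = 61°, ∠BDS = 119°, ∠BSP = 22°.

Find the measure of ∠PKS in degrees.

∠PKS = 82°

1. ∠BPS = 60°  [same arc SB]
2. ∠PBS = 98°  [△SBP]
3. ∠PKS = 82°  [cyclic KSBP, opposite ∠K+∠B]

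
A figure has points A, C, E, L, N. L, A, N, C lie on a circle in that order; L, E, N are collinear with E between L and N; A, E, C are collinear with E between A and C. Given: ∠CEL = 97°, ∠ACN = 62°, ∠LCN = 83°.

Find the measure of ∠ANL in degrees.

∠ANL = 21°

1. ∠ALN = 62°  [same arc AN]
2. ∠LAN = 97°  [cyclic LANC, opposite ∠A+∠C]
3. ∠ANL = 21°  [△LAN]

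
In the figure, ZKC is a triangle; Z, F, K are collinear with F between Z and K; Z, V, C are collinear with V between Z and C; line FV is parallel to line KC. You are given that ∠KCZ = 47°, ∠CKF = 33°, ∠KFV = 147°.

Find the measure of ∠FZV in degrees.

1. ∠FVZ = 47°  [FV∥KC, corresponding at V]
2. ∠VFZ = 33°  [linear pair at F on ZK]
3. ∠FZV = 100°  [△ZFV]

∠FZV = 100°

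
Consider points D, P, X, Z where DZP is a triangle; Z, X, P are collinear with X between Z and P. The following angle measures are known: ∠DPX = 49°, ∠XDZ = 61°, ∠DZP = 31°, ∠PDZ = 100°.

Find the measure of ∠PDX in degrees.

1. ∠DZX = 31°  [X on ray ZP]
2. ∠DXZ = 88°  [△DZX]
3. ∠DXP = 92°  [linear pair at X on ZP]
4. ∠PDX = 39°  [△DXP]

∠PDX = 39°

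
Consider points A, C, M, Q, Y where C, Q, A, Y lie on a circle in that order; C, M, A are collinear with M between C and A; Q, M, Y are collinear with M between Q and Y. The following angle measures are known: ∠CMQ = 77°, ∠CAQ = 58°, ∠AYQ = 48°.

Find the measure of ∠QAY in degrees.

∠QAY = 113°

1. ∠AMQ = 103°  [linear pair at M on CA]
2. ∠AQY = 19°  [△QMA]
3. ∠QAY = 113°  [△QAY]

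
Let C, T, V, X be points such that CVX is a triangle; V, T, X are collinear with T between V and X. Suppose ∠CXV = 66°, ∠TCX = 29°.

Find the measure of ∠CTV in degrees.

1. ∠CXT = 66°  [T on ray XV]
2. ∠CTX = 85°  [△CTX]
3. ∠CTV = 95°  [linear pair at T on VX]

∠CTV = 95°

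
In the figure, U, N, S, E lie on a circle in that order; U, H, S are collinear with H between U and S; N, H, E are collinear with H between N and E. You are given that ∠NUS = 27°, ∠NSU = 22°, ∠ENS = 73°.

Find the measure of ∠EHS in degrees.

1. ∠NEU = 22°  [same arc UN]
2. ∠EUS = 73°  [same arc SE]
3. ∠EHU = 85°  [△UHE]
4. ∠EHS = 95°  [linear pair at H on US]

∠EHS = 95°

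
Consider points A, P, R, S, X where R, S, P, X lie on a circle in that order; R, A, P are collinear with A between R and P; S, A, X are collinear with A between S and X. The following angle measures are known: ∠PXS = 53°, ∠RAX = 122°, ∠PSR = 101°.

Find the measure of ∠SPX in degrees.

∠SPX = 95°

1. ∠PRS = 53°  [same arc SP]
2. ∠PAS = 122°  [vertical angles at A]
3. ∠RPS = 26°  [△RSP]
4. ∠PSX = 32°  [△SAP]
5. ∠SPX = 95°  [△SPX]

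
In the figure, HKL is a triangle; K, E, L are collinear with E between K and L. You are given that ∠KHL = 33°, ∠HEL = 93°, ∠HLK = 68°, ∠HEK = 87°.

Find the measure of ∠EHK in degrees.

∠EHK = 14°

1. ∠HKL = 79°  [△HKL]
2. ∠EKH = 79°  [E on ray KL]
3. ∠EHK = 14°  [△HKE]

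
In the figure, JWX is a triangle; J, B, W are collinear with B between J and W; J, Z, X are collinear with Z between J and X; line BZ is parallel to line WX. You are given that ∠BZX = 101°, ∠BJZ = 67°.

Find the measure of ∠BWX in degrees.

∠BWX = 34°

1. ∠BZJ = 79°  [linear pair at Z on JX]
2. ∠JBZ = 34°  [△JBZ]
3. ∠WBZ = 146°  [linear pair at B on JW]
4. ∠BWX = 34°  [BZ∥WX, co-interior at W–B]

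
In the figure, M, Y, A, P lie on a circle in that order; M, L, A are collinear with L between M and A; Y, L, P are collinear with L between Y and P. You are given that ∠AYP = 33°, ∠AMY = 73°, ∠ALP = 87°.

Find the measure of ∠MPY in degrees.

1. ∠AMP = 33°  [same arc AP]
2. ∠MLP = 93°  [linear pair at L on MA]
3. ∠MPY = 54°  [△MLP]

∠MPY = 54°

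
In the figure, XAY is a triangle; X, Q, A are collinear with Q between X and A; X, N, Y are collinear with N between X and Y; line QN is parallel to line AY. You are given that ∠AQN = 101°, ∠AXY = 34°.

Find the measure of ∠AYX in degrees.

∠AYX = 67°

1. ∠NQX = 79°  [linear pair at Q on XA]
2. ∠NXQ = 34°  [Q on XA, N on XY]
3. ∠QNX = 67°  [△XQN]
4. ∠AYX = 67°  [QN∥AY, corresponding at N]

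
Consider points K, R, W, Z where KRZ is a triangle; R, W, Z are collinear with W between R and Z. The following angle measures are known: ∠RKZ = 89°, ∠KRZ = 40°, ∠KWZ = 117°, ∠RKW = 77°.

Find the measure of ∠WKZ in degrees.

1. ∠KZR = 51°  [△KRZ]
2. ∠KZW = 51°  [W on ray ZR]
3. ∠WKZ = 12°  [△KWZ]

∠WKZ = 12°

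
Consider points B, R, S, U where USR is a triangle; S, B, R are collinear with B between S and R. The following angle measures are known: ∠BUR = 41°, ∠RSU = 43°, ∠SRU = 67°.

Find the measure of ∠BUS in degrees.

1. ∠BSU = 43°  [B on ray SR]
2. ∠BRU = 67°  [B on ray RS]
3. ∠RBU = 72°  [△UBR]
4. ∠SBU = 108°  [linear pair at B on SR]
5. ∠BUS = 29°  [△USB]

∠BUS = 29°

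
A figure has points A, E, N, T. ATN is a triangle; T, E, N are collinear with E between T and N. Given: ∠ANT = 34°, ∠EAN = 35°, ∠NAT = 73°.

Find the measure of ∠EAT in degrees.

∠EAT = 38°

1. ∠ATN = 73°  [△ATN]
2. ∠ANE = 34°  [E on ray NT]
3. ∠AEN = 111°  [△AEN]
4. ∠ATE = 73°  [E on ray TN]
5. ∠AET = 69°  [linear pair at E on TN]
6. ∠EAT = 38°  [△ATE]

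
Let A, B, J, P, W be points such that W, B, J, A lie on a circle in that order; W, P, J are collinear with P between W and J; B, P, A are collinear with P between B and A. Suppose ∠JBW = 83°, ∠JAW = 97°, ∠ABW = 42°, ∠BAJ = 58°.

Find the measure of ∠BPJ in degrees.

∠BPJ = 100°

1. ∠AJW = 42°  [same arc WA]
2. ∠BWJ = 58°  [same arc BJ]
3. ∠AWJ = 41°  [△WJA]
4. ∠BJW = 39°  [△WBJ]
5. ∠ABJ = 41°  [same arc JA]
6. ∠BPJ = 100°  [△BPJ]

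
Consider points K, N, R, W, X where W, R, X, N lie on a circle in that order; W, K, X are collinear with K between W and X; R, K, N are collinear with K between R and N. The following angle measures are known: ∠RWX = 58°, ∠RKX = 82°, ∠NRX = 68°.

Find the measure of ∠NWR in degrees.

1. ∠RNX = 58°  [same arc RX]
2. ∠NXR = 54°  [△RXN]
3. ∠NWR = 126°  [cyclic WRXN, opposite ∠W+∠X]

∠NWR = 126°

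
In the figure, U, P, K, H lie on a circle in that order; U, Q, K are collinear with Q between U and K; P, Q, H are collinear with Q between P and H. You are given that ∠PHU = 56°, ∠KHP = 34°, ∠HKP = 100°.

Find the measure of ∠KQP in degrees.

∠KQP = 78°

1. ∠PKU = 56°  [same arc UP]
2. ∠HPK = 46°  [△PKH]
3. ∠KQP = 78°  [△PQK]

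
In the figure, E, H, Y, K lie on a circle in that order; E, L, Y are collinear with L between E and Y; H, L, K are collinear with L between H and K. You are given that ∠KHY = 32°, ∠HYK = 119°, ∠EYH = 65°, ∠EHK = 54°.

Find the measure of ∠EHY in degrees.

∠EHY = 86°

1. ∠KEY = 32°  [same arc YK]
2. ∠EYK = 54°  [same arc EK]
3. ∠EKY = 94°  [△EYK]
4. ∠EHY = 86°  [cyclic EHYK, opposite ∠H+∠K]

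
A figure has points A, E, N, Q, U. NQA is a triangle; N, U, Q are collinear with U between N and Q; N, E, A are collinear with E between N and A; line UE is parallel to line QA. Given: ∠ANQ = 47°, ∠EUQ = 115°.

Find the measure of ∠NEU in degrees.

∠NEU = 68°

1. ∠ENU = 47°  [U on NQ, E on NA]
2. ∠EUN = 65°  [linear pair at U on NQ]
3. ∠NEU = 68°  [△NUE]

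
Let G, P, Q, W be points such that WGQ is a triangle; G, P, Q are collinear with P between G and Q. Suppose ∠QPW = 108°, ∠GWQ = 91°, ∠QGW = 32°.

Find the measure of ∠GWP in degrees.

∠GWP = 76°

1. ∠GPW = 72°  [linear pair at P on GQ]
2. ∠PGW = 32°  [P on ray GQ]
3. ∠GWP = 76°  [△WGP]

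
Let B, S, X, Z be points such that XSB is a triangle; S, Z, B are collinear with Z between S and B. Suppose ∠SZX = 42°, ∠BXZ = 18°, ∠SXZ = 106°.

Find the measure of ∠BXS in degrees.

∠BXS = 124°

1. ∠XSZ = 32°  [△XSZ]
2. ∠BZX = 138°  [linear pair at Z on SB]
3. ∠XBZ = 24°  [△XZB]
4. ∠BSX = 32°  [Z on ray SB]
5. ∠SBX = 24°  [Z on ray BS]
6. ∠BXS = 124°  [△XSB]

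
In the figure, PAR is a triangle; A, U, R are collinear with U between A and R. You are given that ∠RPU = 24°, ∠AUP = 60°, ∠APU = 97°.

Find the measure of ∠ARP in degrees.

∠ARP = 36°

1. ∠PUR = 120°  [linear pair at U on AR]
2. ∠PRU = 36°  [△PUR]
3. ∠ARP = 36°  [U on ray RA]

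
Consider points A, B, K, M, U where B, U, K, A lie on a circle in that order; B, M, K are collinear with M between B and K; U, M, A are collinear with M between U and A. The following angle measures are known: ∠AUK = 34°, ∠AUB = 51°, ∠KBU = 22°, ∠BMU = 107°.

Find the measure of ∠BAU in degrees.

1. ∠ABK = 34°  [same arc KA]
2. ∠AMK = 107°  [vertical angles at M]
3. ∠AMB = 73°  [linear pair at M on BK]
4. ∠BAU = 73°  [△BMA]

∠BAU = 73°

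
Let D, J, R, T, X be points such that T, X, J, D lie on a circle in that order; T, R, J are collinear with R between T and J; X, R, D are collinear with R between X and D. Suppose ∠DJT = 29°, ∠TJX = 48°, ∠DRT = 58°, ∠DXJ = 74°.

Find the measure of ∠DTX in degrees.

∠DTX = 103°

1. ∠DXT = 29°  [same arc TD]
2. ∠TDX = 48°  [same arc TX]
3. ∠DTX = 103°  [△TXD]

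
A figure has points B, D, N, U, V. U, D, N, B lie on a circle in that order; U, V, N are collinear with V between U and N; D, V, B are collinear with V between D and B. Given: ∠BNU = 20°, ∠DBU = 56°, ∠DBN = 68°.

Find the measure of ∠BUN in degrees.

∠BUN = 36°

1. ∠BVN = 92°  [△NVB]
2. ∠BVU = 88°  [linear pair at V on UN]
3. ∠BUN = 36°  [△UVB]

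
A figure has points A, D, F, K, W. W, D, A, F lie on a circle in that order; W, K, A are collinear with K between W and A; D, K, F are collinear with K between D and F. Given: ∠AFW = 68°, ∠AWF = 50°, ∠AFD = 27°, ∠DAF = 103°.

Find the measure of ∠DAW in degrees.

∠DAW = 41°

1. ∠ADW = 112°  [cyclic WDAF, opposite ∠D+∠F]
2. ∠AWD = 27°  [same arc DA]
3. ∠DAW = 41°  [△WDA]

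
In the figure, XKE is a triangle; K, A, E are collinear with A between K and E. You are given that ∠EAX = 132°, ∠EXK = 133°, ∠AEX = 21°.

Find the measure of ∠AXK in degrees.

∠AXK = 106°

1. ∠KAX = 48°  [linear pair at A on KE]
2. ∠KEX = 21°  [A on ray EK]
3. ∠EKX = 26°  [△XKE]
4. ∠AKX = 26°  [A on ray KE]
5. ∠AXK = 106°  [△XKA]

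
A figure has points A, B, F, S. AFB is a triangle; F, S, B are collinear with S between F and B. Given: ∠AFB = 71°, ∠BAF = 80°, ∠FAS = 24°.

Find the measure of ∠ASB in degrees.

∠ASB = 95°

1. ∠AFS = 71°  [S on ray FB]
2. ∠ASF = 85°  [△AFS]
3. ∠ASB = 95°  [linear pair at S on FB]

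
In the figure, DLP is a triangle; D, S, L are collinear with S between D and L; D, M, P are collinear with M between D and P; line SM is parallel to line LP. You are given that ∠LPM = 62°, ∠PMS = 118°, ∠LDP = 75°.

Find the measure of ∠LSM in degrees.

1. ∠DMS = 62°  [linear pair at M on DP]
2. ∠MDS = 75°  [S on DL, M on DP]
3. ∠DSM = 43°  [△DSM]
4. ∠LSM = 137°  [linear pair at S on DL]

∠LSM = 137°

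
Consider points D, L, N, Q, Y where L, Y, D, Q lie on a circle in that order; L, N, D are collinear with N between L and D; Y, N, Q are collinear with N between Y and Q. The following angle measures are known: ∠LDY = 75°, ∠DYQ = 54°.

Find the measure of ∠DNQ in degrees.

∠DNQ = 129°

1. ∠LQY = 75°  [same arc LY]
2. ∠DLQ = 54°  [same arc DQ]
3. ∠LNQ = 51°  [△LNQ]
4. ∠DNQ = 129°  [linear pair at N on LD]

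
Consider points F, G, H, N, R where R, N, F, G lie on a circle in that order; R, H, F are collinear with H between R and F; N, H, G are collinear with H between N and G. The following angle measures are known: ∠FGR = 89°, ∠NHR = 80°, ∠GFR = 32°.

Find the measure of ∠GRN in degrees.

∠GRN = 127°

1. ∠FRG = 59°  [△RFG]
2. ∠FHG = 80°  [vertical angles at H]
3. ∠FGN = 68°  [△FHG]
4. ∠FNG = 59°  [same arc FG]
5. ∠GFN = 53°  [△NFG]
6. ∠GRN = 127°  [cyclic RNFG, opposite ∠R+∠F]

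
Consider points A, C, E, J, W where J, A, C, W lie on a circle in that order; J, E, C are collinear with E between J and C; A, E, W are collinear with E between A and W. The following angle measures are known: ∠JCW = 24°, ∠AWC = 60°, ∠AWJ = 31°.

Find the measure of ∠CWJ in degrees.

∠CWJ = 91°

1. ∠AJC = 60°  [same arc AC]
2. ∠ACJ = 31°  [same arc JA]
3. ∠CAJ = 89°  [△JAC]
4. ∠CWJ = 91°  [cyclic JACW, opposite ∠A+∠W]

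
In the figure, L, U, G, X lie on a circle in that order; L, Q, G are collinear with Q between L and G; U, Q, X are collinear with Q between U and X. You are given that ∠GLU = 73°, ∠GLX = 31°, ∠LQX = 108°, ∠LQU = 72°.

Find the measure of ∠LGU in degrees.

1. ∠GUX = 31°  [same arc GX]
2. ∠GQU = 108°  [vertical angles at Q]
3. ∠LGU = 41°  [△UQG]

∠LGU = 41°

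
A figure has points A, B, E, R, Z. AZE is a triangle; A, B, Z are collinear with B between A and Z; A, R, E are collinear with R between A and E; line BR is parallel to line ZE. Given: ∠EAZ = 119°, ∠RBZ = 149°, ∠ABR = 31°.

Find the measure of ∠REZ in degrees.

∠REZ = 30°

1. ∠BAR = 119°  [B on AZ, R on AE]
2. ∠ARB = 30°  [△ABR]
3. ∠BRE = 150°  [linear pair at R on AE]
4. ∠REZ = 30°  [BR∥ZE, co-interior at E–R]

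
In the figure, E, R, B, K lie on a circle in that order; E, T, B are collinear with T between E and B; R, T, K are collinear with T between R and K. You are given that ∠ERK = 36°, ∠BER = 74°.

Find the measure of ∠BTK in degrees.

∠BTK = 70°

1. ∠EBK = 36°  [same arc EK]
2. ∠BKR = 74°  [same arc RB]
3. ∠BTK = 70°  [△BTK]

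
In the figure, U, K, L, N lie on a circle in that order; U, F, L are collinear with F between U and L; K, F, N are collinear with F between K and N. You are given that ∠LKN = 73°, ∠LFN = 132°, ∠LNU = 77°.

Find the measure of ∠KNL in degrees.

1. ∠LUN = 73°  [same arc LN]
2. ∠NLU = 30°  [△ULN]
3. ∠KNL = 18°  [△LFN]

∠KNL = 18°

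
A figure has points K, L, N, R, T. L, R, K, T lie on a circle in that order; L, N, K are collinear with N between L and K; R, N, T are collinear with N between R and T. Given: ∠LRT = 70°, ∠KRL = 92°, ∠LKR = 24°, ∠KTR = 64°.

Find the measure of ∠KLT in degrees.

1. ∠LKT = 70°  [same arc LT]
2. ∠KTL = 88°  [cyclic LRKT, opposite ∠R+∠T]
3. ∠KLT = 22°  [△LKT]

∠KLT = 22°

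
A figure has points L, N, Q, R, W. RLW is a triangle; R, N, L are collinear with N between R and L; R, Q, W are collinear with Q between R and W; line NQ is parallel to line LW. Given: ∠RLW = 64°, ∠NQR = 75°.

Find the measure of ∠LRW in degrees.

1. ∠QNR = 64°  [NQ∥LW, corresponding at N]
2. ∠NRQ = 41°  [△RNQ]
3. ∠LRW = 41°  [N on RL, Q on RW]

∠LRW = 41°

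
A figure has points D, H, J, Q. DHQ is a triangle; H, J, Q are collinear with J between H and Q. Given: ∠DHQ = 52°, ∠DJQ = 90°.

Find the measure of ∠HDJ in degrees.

1. ∠DHJ = 52°  [J on ray HQ]
2. ∠DJH = 90°  [linear pair at J on HQ]
3. ∠HDJ = 38°  [△DHJ]

∠HDJ = 38°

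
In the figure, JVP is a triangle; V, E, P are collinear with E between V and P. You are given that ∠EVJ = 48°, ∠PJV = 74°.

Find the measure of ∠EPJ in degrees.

∠EPJ = 58°

1. ∠JVP = 48°  [E on ray VP]
2. ∠JPV = 58°  [△JVP]
3. ∠EPJ = 58°  [E on ray PV]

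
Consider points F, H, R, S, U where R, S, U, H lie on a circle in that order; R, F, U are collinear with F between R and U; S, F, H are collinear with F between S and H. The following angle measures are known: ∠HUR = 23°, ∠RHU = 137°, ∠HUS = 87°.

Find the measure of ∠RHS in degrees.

∠RHS = 64°

1. ∠HSR = 23°  [same arc RH]
2. ∠HRS = 93°  [cyclic RSUH, opposite ∠R+∠U]
3. ∠RHS = 64°  [△RSH]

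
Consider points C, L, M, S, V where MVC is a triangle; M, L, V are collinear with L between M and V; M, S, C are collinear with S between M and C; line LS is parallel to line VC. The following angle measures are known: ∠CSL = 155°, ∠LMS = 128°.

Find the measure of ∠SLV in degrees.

1. ∠LSM = 25°  [linear pair at S on MC]
2. ∠MLS = 27°  [△MLS]
3. ∠SLV = 153°  [linear pair at L on MV]

∠SLV = 153°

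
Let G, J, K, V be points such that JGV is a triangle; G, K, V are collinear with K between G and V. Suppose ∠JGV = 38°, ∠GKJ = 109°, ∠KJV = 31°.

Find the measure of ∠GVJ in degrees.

1. ∠JKV = 71°  [linear pair at K on GV]
2. ∠JVK = 78°  [△JKV]
3. ∠GVJ = 78°  [K on ray VG]

∠GVJ = 78°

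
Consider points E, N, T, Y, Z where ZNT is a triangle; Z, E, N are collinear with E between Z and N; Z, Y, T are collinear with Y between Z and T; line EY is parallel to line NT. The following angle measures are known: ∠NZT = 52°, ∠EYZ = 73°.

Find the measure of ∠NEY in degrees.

1. ∠EZY = 52°  [E on ZN, Y on ZT]
2. ∠YEZ = 55°  [△ZEY]
3. ∠NEY = 125°  [linear pair at E on ZN]

∠NEY = 125°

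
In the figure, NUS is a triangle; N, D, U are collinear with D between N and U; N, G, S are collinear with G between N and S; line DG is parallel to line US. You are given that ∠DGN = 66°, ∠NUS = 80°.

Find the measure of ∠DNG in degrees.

1. ∠NSU = 66°  [DG∥US, corresponding at G]
2. ∠SNU = 34°  [△NUS]
3. ∠DNG = 34°  [D on NU, G on NS]

∠DNG = 34°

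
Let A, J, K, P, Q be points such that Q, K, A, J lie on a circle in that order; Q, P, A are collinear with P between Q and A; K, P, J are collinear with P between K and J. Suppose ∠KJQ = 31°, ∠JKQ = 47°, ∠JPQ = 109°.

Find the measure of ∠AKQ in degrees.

1. ∠AQJ = 40°  [△QPJ]
2. ∠JAQ = 47°  [same arc QJ]
3. ∠AJQ = 93°  [△QAJ]
4. ∠AKQ = 87°  [cyclic QKAJ, opposite ∠K+∠J]

∠AKQ = 87°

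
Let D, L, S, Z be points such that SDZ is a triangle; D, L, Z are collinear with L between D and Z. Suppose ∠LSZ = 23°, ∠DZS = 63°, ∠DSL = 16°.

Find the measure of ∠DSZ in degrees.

∠DSZ = 39°

1. ∠LZS = 63°  [L on ray ZD]
2. ∠SLZ = 94°  [△SLZ]
3. ∠DLS = 86°  [linear pair at L on DZ]
4. ∠LDS = 78°  [△SDL]
5. ∠SDZ = 78°  [L on ray DZ]
6. ∠DSZ = 39°  [△SDZ]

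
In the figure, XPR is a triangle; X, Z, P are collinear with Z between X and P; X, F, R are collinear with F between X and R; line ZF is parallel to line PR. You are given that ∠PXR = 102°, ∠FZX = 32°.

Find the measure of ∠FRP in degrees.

∠FRP = 46°

1. ∠FXZ = 102°  [Z on XP, F on XR]
2. ∠XFZ = 46°  [△XZF]
3. ∠RFZ = 134°  [linear pair at F on XR]
4. ∠FRP = 46°  [ZF∥PR, co-interior at R–F]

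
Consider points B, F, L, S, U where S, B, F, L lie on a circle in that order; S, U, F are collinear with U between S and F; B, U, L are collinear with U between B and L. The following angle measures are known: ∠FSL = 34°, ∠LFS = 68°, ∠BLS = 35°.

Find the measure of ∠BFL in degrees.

1. ∠LBS = 68°  [same arc SL]
2. ∠BSL = 77°  [△SBL]
3. ∠BFL = 103°  [cyclic SBFL, opposite ∠S+∠F]

∠BFL = 103°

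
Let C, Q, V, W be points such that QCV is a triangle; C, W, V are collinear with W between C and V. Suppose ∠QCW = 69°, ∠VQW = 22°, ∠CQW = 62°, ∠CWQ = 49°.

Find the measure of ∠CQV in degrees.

1. ∠QCV = 69°  [W on ray CV]
2. ∠QWV = 131°  [linear pair at W on CV]
3. ∠QVW = 27°  [△QWV]
4. ∠CVQ = 27°  [W on ray VC]
5. ∠CQV = 84°  [△QCV]

∠CQV = 84°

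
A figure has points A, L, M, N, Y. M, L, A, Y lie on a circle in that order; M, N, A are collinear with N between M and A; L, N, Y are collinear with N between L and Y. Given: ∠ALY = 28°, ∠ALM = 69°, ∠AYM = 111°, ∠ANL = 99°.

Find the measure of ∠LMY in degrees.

∠LMY = 86°

1. ∠AMY = 28°  [same arc AY]
2. ∠LAM = 53°  [△LNA]
3. ∠AML = 58°  [△MLA]
4. ∠MNY = 99°  [vertical angles at N]
5. ∠LNM = 81°  [linear pair at N on MA]
6. ∠LYM = 53°  [△MNY]
7. ∠MLY = 41°  [△MNL]
8. ∠LMY = 86°  [△MLY]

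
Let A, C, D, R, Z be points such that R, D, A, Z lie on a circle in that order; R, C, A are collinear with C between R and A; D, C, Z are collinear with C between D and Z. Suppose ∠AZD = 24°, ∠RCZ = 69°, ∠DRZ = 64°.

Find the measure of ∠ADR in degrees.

1. ∠ARD = 24°  [same arc DA]
2. ∠ACD = 69°  [vertical angles at C]
3. ∠DAZ = 116°  [cyclic RDAZ, opposite ∠R+∠A]
4. ∠ADZ = 40°  [△DAZ]
5. ∠DAR = 71°  [△DCA]
6. ∠ADR = 85°  [△RDA]

∠ADR = 85°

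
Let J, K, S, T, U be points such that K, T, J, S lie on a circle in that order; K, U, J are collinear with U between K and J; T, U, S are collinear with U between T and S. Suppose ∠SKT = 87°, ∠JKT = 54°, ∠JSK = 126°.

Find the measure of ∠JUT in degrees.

∠JUT = 75°

1. ∠SJT = 93°  [cyclic KTJS, opposite ∠K+∠J]
2. ∠JST = 54°  [same arc TJ]
3. ∠JTK = 54°  [cyclic KTJS, opposite ∠T+∠S]
4. ∠JTS = 33°  [△TJS]
5. ∠KJT = 72°  [△KTJ]
6. ∠JUT = 75°  [△TUJ]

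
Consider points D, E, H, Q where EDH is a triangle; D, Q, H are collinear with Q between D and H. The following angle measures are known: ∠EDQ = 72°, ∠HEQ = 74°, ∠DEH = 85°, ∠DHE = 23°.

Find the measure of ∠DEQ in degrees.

∠DEQ = 11°

1. ∠EHQ = 23°  [Q on ray HD]
2. ∠EQH = 83°  [△EQH]
3. ∠DQE = 97°  [linear pair at Q on DH]
4. ∠DEQ = 11°  [△EDQ]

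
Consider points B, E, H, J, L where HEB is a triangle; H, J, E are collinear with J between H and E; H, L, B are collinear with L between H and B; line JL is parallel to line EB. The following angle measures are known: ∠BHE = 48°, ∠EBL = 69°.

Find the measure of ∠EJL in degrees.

1. ∠EBH = 69°  [L on ray BH]
2. ∠BEH = 63°  [△HEB]
3. ∠HJL = 63°  [JL∥EB, corresponding at J]
4. ∠EJL = 117°  [linear pair at J on HE]

∠EJL = 117°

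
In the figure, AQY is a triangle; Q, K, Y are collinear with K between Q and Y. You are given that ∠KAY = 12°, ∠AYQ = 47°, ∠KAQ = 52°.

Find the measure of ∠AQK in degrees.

1. ∠AYK = 47°  [K on ray YQ]
2. ∠AKY = 121°  [△AKY]
3. ∠AKQ = 59°  [linear pair at K on QY]
4. ∠AQK = 69°  [△AQK]

∠AQK = 69°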